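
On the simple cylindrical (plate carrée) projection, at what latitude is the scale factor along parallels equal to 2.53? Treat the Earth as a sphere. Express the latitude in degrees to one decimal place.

Plate carrée: h = 1, k = sec φ along parallels.
sec φ = 2.53  ⇒  cos φ = 0.3953  ⇒  φ ≈ 66.7°.

66.7°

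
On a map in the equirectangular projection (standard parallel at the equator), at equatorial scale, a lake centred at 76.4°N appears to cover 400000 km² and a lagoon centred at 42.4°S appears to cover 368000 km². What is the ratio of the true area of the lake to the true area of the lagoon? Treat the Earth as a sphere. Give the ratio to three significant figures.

0.346

On the plate carrée, areal scale = h·k = 1 × sec φ, so true area = apparent × cos φ.
True area of lake: 400000 × cos(76.4°) = 400000 × 0.2351 = 94060 km².
True area of lagoon: 368000 × cos(42.4°) = 368000 × 0.7385 = 271800 km².
Ratio = 94060 / 271800 ≈ 0.346.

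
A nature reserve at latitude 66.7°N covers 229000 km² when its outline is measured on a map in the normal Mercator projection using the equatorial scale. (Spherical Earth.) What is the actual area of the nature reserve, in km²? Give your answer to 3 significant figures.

The Mercator projection is conformal; its linear scale factor is the same in every direction and equals sec φ = 1/cos φ.
Areal scale = k² = sec²φ = 1/cos²(66.7°) = 1/0.3955² = 6.392.
True area = apparent / (areal scale) = 229000 / 6.392 ≈ 35800 km².

35800 km²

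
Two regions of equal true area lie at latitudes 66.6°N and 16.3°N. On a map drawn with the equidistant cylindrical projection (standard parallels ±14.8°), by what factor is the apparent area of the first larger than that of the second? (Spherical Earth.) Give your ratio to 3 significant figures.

In the equirectangular projection with standard parallel φ₀ = 14.8° (x = Rλ cos φ₀, y = Rφ), meridians are true-scale (h = 1) and the parallel scale is k = cos φ₀ / cos φ.
Areal scale at 66.6°: h·k = 1.000 × 2.434 = 2.434.
Areal scale at 16.3°: h·k = 1.000 × 1.007 = 1.007.
Ratio = 2.434/1.007 ≈ 2.42.

2.42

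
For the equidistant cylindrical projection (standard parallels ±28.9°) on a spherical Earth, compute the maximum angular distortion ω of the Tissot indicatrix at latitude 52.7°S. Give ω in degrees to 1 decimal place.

With standard parallel φ₀ = 28.9°, the equirectangular projection gives x = Rλ cos φ₀, y = Rφ, so h = 1 and k = cos 28.9° / cos φ.
At 52.7°: h = 1.000, k = 1.445; principal scales a = 1.445, b = 1.000.
sin(ω/2) = (a − b)/(a + b) = 0.4447/2.445 = 0.1819, so ω = 2 arcsin(0.1819) ≈ 21.0°.

21.0°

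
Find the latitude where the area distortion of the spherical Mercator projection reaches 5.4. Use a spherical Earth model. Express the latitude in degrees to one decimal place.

64.5°

Mercator areal scale is sec²φ.
sec²φ = 5.4  ⇒  cos²φ = 0.1852  ⇒  cos φ = 0.4303.
φ = arccos(0.4303) ≈ 64.5°.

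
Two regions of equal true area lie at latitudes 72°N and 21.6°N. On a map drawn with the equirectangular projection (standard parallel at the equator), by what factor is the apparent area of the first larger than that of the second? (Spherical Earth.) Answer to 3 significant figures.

3.01

Plate carrée maps x = Rλ, y = Rφ. The meridian scale is h = 1 and the parallel scale is k = 1/cos φ = sec φ.
Areal scale at 72°: h·k = 1.000 × 3.236 = 3.236.
Areal scale at 21.6°: h·k = 1.000 × 1.076 = 1.076.
Ratio = 3.236/1.076 ≈ 3.01.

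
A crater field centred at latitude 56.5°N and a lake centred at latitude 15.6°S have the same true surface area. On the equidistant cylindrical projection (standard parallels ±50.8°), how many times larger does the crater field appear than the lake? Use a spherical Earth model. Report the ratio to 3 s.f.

1.75

The equidistant cylindrical projection with φ₀ = 50.8° has h = 1 (meridians true) and k = cos φ₀ / cos φ along parallels.
Areal scale at 56.5°: h·k = 1.000 × 1.145 = 1.145.
Areal scale at 15.6°: h·k = 1.000 × 0.6562 = 0.6562.
Ratio = 1.145/0.6562 ≈ 1.75.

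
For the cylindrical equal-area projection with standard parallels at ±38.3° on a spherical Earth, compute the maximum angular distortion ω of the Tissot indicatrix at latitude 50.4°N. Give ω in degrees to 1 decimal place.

For cylindrical equal-area with standard parallel φ₀, h = cos φ / cos φ₀ and k = cos φ₀ / cos φ, so h·k = 1.
At 50.4°: h = 0.8122, k = 1.231; principal scales a = 1.231, b = 0.8122.
sin(ω/2) = (a − b)/(a + b) = 0.4189/2.043 = 0.2050, so ω = 2 arcsin(0.2050) ≈ 23.7°.

23.7°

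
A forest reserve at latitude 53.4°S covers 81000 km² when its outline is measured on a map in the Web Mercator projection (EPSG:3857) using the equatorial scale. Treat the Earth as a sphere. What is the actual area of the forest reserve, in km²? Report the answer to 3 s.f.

28800 km²

The Mercator projection is conformal; its linear scale factor is the same in every direction and equals sec φ = 1/cos φ.
Areal scale = k² = sec²φ = 1/cos²(53.4°) = 1/0.5962² = 2.813.
True area = apparent / (areal scale) = 81000 / 2.813 ≈ 28800 km².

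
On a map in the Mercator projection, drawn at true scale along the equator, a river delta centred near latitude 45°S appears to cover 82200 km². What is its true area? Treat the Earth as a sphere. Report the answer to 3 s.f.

41100 km²

Mercator is conformal, so the point scale is isotropic: h = k = sec φ = 1/cos φ.
Areal scale = k² = sec²φ = 1/cos²(45°) = 1/0.7071² = 2.000.
True area = apparent / (areal scale) = 82200 / 2.000 ≈ 41100 km².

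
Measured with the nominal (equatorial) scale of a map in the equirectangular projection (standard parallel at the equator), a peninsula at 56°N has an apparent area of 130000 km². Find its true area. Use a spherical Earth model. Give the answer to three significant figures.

In the plate carrée (x = Rλ, y = Rφ), meridians are true-scale (h = 1) and parallels are stretched by k = sec φ.
Areal scale = h·k = 1 × sec φ; at 56°, h = 1.000, k = 1.788, so h·k = 1.788.
True area = apparent / (areal scale) = 130000 / 1.788 ≈ 72700 km².

72700 km²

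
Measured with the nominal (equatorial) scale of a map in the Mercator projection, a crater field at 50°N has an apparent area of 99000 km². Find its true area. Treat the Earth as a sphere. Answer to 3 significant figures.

For Mercator, h = k = sec φ (a conformal cylindrical projection has a single point scale, 1/cos φ).
Areal scale = k² = sec²φ = 1/cos²(50°) = 1/0.6428² = 2.420.
True area = apparent / (areal scale) = 99000 / 2.420 ≈ 40900 km².

40900 km²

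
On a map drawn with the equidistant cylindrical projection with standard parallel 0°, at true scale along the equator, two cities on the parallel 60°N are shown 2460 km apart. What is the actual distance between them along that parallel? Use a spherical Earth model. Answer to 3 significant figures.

1230 km

For the equirectangular projection with φ₀ = 0 (plate carrée), h = 1 along meridians and k = sec φ along parallels.
Along the parallel at 60°, map distances are exaggerated by k = sec 60° = 2.000.
True distance = 2460 / 2.000 = 2460 × cos 60° ≈ 1230 km.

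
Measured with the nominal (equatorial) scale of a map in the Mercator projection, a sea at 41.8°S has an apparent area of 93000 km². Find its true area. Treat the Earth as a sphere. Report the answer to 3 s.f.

51700 km²

For Mercator, h = k = sec φ (a conformal cylindrical projection has a single point scale, 1/cos φ).
Areal scale = k² = sec²φ = 1/cos²(41.8°) = 1/0.7455² = 1.799.
True area = apparent / (areal scale) = 93000 / 1.799 ≈ 51700 km².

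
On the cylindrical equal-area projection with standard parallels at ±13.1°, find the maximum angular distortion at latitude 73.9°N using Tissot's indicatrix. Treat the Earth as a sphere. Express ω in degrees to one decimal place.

For cylindrical equal-area with standard parallel φ₀, h = cos φ / cos φ₀ and k = cos φ₀ / cos φ, so h·k = 1.
At 73.9°: h = 0.2847, k = 3.512; principal scales a = 3.512, b = 0.2847.
sin(ω/2) = (a − b)/(a + b) = 3.227/3.797 = 0.8500, so ω = 2 arcsin(0.8500) ≈ 116.4°.

116.4°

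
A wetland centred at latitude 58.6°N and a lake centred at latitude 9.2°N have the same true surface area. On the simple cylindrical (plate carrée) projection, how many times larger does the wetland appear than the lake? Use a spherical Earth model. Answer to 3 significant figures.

For the equirectangular projection with φ₀ = 0 (plate carrée), h = 1 along meridians and k = sec φ along parallels.
Areal scale at 58.6°: h·k = 1.000 × 1.919 = 1.919.
Areal scale at 9.2°: h·k = 1.000 × 1.013 = 1.013.
Ratio = 1.919/1.013 ≈ 1.89.

1.89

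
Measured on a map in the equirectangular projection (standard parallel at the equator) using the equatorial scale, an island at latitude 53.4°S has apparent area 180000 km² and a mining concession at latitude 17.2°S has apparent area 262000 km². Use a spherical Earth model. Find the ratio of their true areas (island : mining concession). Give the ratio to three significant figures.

Plate carrée has h = 1 and k = sec φ, giving areal scale sec φ; true area = (apparent area) · cos φ.
True area of island: 180000 × cos(53.4°) = 180000 × 0.5962 = 107300 km².
True area of mining concession: 262000 × cos(17.2°) = 262000 × 0.9553 = 250300 km².
Ratio = 107300 / 250300 ≈ 0.429.

0.429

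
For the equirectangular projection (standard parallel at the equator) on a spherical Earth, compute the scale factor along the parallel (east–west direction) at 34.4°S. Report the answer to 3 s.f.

In the plate carrée (x = Rλ, y = Rφ), meridians are true-scale (h = 1) and parallels are stretched by k = sec φ.
k = 1/cos 34.4° = 1/0.8251 = 1.212.

1.21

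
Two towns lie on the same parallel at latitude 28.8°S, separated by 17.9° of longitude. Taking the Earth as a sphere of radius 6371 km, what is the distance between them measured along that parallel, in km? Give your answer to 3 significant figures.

Arc length along a parallel = R cos φ · Δλ (with Δλ in radians).
= 6371 × cos 28.8° × (17.9° × π/180) = 6371 × 0.8763 × 0.3124 ≈ 1740 km.

1740 km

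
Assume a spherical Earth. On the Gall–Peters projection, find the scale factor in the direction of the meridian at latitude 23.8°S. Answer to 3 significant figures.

1.29

Gall–Peters is a cylindrical equal-area projection with standard parallels at ±45°. Cylindrical equal-area (φ₀ = 45°): h = cos φ / cos 45° along meridians, k = cos 45° / cos φ along parallels; h·k = 1.
h = cos 23.8° / cos 45° = 0.9150/0.7071 = 1.294.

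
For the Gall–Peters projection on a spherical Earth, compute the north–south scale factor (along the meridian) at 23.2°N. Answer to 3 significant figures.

1.30

The Gall–Peters projection is cylindrical equal-area with φ₀ = 45°. A cylindrical equal-area projection with standard parallel φ₀ has meridian scale h = cos φ / cos φ₀ and parallel scale k = cos φ₀ / cos φ (so areas are preserved, h·k = 1).
h = cos 23.2° / cos 45° = 0.9191/0.7071 = 1.300.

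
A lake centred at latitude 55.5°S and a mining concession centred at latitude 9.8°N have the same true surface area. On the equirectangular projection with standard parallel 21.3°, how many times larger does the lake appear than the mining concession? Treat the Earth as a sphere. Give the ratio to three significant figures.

In the equirectangular projection with standard parallel φ₀ = 21.3° (x = Rλ cos φ₀, y = Rφ), meridians are true-scale (h = 1) and the parallel scale is k = cos φ₀ / cos φ.
Areal scale at 55.5°: h·k = 1.000 × 1.645 = 1.645.
Areal scale at 9.8°: h·k = 1.000 × 0.9455 = 0.9455.
Ratio = 1.645/0.9455 ≈ 1.74.

1.74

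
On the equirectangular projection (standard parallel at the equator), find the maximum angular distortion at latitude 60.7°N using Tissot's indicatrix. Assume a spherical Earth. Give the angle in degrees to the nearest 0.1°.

In the plate carrée (x = Rλ, y = Rφ), meridians are true-scale (h = 1) and parallels are stretched by k = sec φ.
At 60.7°: h = 1.000, k = 2.043; principal scales a = 2.043, b = 1.000.
sin(ω/2) = (a − b)/(a + b) = 1.043/3.043 = 0.3428, so ω = 2 arcsin(0.3428) ≈ 40.1°.

40.1°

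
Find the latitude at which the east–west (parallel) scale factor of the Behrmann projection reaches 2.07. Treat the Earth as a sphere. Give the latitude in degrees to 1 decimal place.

65.3°

Behrmann is a cylindrical equal-area projection with standard parallels at ±30°. A cylindrical equal-area projection with standard parallel φ₀ has meridian scale h = cos φ / cos φ₀ and parallel scale k = cos φ₀ / cos φ (so areas are preserved, h·k = 1).
k = cos φ₀ / cos φ = 2.07  ⇒  cos φ = cos 30° / 2.07 = 0.4184.
φ = arccos(0.4184) ≈ 65.3°.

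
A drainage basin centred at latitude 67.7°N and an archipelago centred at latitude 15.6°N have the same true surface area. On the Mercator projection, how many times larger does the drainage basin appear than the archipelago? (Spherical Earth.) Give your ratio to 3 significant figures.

6.44

Mercator areal scale is sec²φ.
At 67.7°: sec²(67.7°) = 1/0.3795² = 6.945.
At 15.6°: sec²(15.6°) = 1/0.9632² = 1.078.
Ratio = 6.945/1.078 = cos²(15.6°)/cos²(67.7°) ≈ 6.44.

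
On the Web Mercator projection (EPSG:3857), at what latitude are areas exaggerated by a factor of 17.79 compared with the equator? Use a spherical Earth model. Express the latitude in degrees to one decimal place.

76.3°

Mercator areal scale is sec²φ.
sec²φ = 17.79  ⇒  cos²φ = 0.05621  ⇒  cos φ = 0.2371.
φ = arccos(0.2371) ≈ 76.3°.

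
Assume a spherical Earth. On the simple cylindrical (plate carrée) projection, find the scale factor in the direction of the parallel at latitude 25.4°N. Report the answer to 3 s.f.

For the equirectangular projection with φ₀ = 0 (plate carrée), h = 1 along meridians and k = sec φ along parallels.
k = 1/cos 25.4° = 1/0.9033 = 1.107.

1.11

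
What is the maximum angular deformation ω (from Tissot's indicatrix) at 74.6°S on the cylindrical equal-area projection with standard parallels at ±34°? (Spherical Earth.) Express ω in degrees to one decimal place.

Cylindrical equal-area (φ₀ = 34°): h = cos φ / cos 34° along meridians, k = cos 34° / cos φ along parallels; h·k = 1.
At 74.6°: h = 0.3203, k = 3.122; principal scales a = 3.122, b = 0.3203.
sin(ω/2) = (a − b)/(a + b) = 2.802/3.442 = 0.8139, so ω = 2 arcsin(0.8139) ≈ 109.0°.

109.0°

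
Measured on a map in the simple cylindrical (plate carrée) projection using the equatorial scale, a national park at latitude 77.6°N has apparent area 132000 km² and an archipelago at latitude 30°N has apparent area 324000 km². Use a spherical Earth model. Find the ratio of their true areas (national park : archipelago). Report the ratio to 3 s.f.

Plate carrée has h = 1 and k = sec φ, giving areal scale sec φ; true area = (apparent area) · cos φ.
True area of national park: 132000 × cos(77.6°) = 132000 × 0.2147 = 28350 km².
True area of archipelago: 324000 × cos(30°) = 324000 × 0.8660 = 280600 km².
Ratio = 28350 / 280600 ≈ 0.101.

0.101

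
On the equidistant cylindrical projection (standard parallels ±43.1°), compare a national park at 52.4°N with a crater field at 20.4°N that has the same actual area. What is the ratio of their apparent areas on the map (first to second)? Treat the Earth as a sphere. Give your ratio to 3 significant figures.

1.54

In the equirectangular projection with standard parallel φ₀ = 43.1° (x = Rλ cos φ₀, y = Rφ), meridians are true-scale (h = 1) and the parallel scale is k = cos φ₀ / cos φ.
Areal scale at 52.4°: h·k = 1.000 × 1.197 = 1.197.
Areal scale at 20.4°: h·k = 1.000 × 0.7790 = 0.7790.
Ratio = 1.197/0.7790 ≈ 1.54.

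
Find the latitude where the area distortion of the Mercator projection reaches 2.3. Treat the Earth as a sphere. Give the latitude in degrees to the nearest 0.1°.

Mercator areal scale is sec²φ.
sec²φ = 2.3  ⇒  cos²φ = 0.4348  ⇒  cos φ = 0.6594.
φ = arccos(0.6594) ≈ 48.7°.

48.7°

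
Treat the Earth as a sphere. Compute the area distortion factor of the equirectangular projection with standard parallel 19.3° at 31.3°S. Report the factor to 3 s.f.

In the equirectangular projection with standard parallel φ₀ = 19.3° (x = Rλ cos φ₀, y = Rφ), meridians are true-scale (h = 1) and the parallel scale is k = cos φ₀ / cos φ.
Areal scale = h·k = 1 × cos φ₀ / cos φ; at 31.3°, h = 1.000, k = 1.105, so h·k = 1.105.

1.10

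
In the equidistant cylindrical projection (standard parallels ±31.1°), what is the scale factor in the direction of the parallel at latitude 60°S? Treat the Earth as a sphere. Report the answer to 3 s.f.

With standard parallel φ₀ = 31.1°, the equirectangular projection gives x = Rλ cos φ₀, y = Rφ, so h = 1 and k = cos 31.1° / cos φ.
k = cos 31.1° / cos 60° = 0.8563/0.5000 = 1.713.

1.71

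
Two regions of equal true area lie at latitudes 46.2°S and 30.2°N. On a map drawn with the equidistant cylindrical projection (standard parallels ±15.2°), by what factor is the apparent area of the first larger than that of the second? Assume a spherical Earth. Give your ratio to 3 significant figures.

1.25

The equidistant cylindrical projection with φ₀ = 15.2° has h = 1 (meridians true) and k = cos φ₀ / cos φ along parallels.
Areal scale at 46.2°: h·k = 1.000 × 1.394 = 1.394.
Areal scale at 30.2°: h·k = 1.000 × 1.117 = 1.117.
Ratio = 1.394/1.117 ≈ 1.25.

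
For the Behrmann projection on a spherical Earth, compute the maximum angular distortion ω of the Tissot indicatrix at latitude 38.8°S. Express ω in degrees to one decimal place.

12.1°

The Behrmann projection is cylindrical equal-area with φ₀ = 30°. A cylindrical equal-area projection with standard parallel φ₀ has meridian scale h = cos φ / cos φ₀ and parallel scale k = cos φ₀ / cos φ (so areas are preserved, h·k = 1).
At 38.8°: h = 0.8999, k = 1.111; principal scales a = 1.111, b = 0.8999.
sin(ω/2) = (a − b)/(a + b) = 0.2113/2.011 = 0.1051, so ω = 2 arcsin(0.1051) ≈ 12.1°.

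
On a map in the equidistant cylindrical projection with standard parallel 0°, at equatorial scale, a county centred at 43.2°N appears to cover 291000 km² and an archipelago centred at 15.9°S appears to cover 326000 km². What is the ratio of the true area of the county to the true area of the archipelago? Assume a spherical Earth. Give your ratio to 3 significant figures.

0.677

Plate carrée has h = 1 and k = sec φ, giving areal scale sec φ; true area = (apparent area) · cos φ.
True area of county: 291000 × cos(43.2°) = 291000 × 0.7290 = 212100 km².
True area of archipelago: 326000 × cos(15.9°) = 326000 × 0.9617 = 313500 km².
Ratio = 212100 / 313500 ≈ 0.677.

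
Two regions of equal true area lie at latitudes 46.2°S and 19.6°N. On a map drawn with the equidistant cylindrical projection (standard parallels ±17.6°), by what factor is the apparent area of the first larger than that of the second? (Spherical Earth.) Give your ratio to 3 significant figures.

1.36

In the equirectangular projection with standard parallel φ₀ = 17.6° (x = Rλ cos φ₀, y = Rφ), meridians are true-scale (h = 1) and the parallel scale is k = cos φ₀ / cos φ.
Areal scale at 46.2°: h·k = 1.000 × 1.377 = 1.377.
Areal scale at 19.6°: h·k = 1.000 × 1.012 = 1.012.
Ratio = 1.377/1.012 ≈ 1.36.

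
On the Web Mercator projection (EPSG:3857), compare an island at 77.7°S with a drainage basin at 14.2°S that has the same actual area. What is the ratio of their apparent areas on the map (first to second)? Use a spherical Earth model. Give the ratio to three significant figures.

20.7

On Mercator, area is exaggerated by sec²φ = 1/cos²φ.
At 77.7°: sec²(77.7°) = 1/0.2130² = 22.04.
At 14.2°: sec²(14.2°) = 1/0.9694² = 1.064.
Ratio = 22.04/1.064 = cos²(14.2°)/cos²(77.7°) ≈ 20.7.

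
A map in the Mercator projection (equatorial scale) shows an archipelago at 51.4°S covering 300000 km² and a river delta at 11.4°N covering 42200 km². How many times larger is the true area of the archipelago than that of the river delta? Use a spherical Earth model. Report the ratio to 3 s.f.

On Mercator the areal scale is sec²φ, so true area = apparent × cos²φ.
True area of archipelago: 300000 × cos²(51.4°) = 300000 × 0.3892 = 116800 km².
True area of river delta: 42200 × cos²(11.4°) = 42200 × 0.9609 = 40550 km².
Ratio = 116800 / 40550 ≈ 2.88.

2.88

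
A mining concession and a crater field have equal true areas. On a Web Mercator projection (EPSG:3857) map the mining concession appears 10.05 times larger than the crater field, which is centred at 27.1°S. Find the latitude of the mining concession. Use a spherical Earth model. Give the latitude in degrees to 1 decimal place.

73.7°

On Mercator, (apparent₁)/(apparent₂) = sec²φ₁ / sec²φ₂ when true areas are equal.
cos²φ₂ / cos²φ₁ = 10.05  ⇒  cos φ₁ = cos 27.1° / √10.05 = 0.8902/3.170 = 0.2808.
φ₁ = arccos(0.2808) ≈ 73.7°.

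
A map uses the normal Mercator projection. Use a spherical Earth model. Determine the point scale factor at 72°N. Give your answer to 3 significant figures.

For Mercator, h = k = sec φ (a conformal cylindrical projection has a single point scale, 1/cos φ).
k = 1/cos 72° = 1/0.3090 = 3.236.

3.24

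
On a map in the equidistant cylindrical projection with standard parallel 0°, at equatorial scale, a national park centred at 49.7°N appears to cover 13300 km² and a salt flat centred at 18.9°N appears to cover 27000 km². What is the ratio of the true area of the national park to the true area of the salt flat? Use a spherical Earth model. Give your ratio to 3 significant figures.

Plate carrée has h = 1 and k = sec φ, giving areal scale sec φ; true area = (apparent area) · cos φ.
True area of national park: 13300 × cos(49.7°) = 13300 × 0.6468 = 8602 km².
True area of salt flat: 27000 × cos(18.9°) = 27000 × 0.9461 = 25540 km².
Ratio = 8602 / 25540 ≈ 0.337.

0.337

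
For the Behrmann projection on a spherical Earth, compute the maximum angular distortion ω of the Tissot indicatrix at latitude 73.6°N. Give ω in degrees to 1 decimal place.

The Behrmann projection is cylindrical equal-area with φ₀ = 30°. Cylindrical equal-area (φ₀ = 30°): h = cos φ / cos 30° along meridians, k = cos 30° / cos φ along parallels; h·k = 1.
At 73.6°: h = 0.3260, k = 3.067; principal scales a = 3.067, b = 0.3260.
sin(ω/2) = (a − b)/(a + b) = 2.741/3.393 = 0.8078, so ω = 2 arcsin(0.8078) ≈ 107.8°.

107.8°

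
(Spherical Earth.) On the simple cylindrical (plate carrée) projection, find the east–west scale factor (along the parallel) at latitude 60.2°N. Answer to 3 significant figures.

In the plate carrée (x = Rλ, y = Rφ), meridians are true-scale (h = 1) and parallels are stretched by k = sec φ.
k = 1/cos 60.2° = 1/0.4970 = 2.012.

2.01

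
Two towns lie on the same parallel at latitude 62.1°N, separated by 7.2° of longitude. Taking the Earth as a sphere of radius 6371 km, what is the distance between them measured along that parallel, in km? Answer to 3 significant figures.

375 km

Arc length along a parallel = R cos φ · Δλ (with Δλ in radians).
= 6371 × cos 62.1° × (7.2° × π/180) = 6371 × 0.4679 × 0.1257 ≈ 375 km.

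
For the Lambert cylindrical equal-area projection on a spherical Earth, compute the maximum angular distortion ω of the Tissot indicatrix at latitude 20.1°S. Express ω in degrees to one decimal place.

The Lambert cylindrical equal-area projection is the cylindrical equal-area projection with its standard parallel at the equator (φ₀ = 0). Cylindrical equal-area (φ₀ = 0°): h = cos φ / cos 0° along meridians, k = cos 0° / cos φ along parallels; h·k = 1.
At 20.1°: h = 0.9391, k = 1.065; principal scales a = 1.065, b = 0.9391.
sin(ω/2) = (a − b)/(a + b) = 0.1258/2.004 = 0.06276, so ω = 2 arcsin(0.06276) ≈ 7.2°.

7.2°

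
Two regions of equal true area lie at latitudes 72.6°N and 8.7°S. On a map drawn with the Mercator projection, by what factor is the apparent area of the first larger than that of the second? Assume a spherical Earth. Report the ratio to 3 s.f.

10.9

Mercator is conformal with k = sec φ, so areal scale = k² = sec²φ.
At 72.6°: sec²(72.6°) = 1/0.2990² = 11.18.
At 8.7°: sec²(8.7°) = 1/0.9885² = 1.023.
Ratio = 11.18/1.023 = cos²(8.7°)/cos²(72.6°) ≈ 10.9.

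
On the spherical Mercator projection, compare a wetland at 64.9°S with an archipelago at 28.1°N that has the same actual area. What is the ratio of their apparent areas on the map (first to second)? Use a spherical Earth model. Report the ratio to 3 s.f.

4.32

On Mercator, area is exaggerated by sec²φ = 1/cos²φ.
At 64.9°: sec²(64.9°) = 1/0.4242² = 5.557.
At 28.1°: sec²(28.1°) = 1/0.8821² = 1.285.
Ratio = 5.557/1.285 = cos²(28.1°)/cos²(64.9°) ≈ 4.32.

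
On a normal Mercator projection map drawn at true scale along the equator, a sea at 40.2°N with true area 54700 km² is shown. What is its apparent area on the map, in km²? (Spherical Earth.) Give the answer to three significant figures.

93800 km²

For Mercator, h = k = sec φ (a conformal cylindrical projection has a single point scale, 1/cos φ).
Areal scale = k² = sec²φ = 1/cos²(40.2°) = 1/0.7638² = 1.714.
Apparent area = 54700 × 1.714 ≈ 93800 km².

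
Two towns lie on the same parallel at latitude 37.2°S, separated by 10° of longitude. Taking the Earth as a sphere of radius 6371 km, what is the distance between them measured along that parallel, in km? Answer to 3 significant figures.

Arc length along a parallel = R cos φ · Δλ (with Δλ in radians).
= 6371 × cos 37.2° × (10° × π/180) = 6371 × 0.7965 × 0.1745 ≈ 886 km.

886 km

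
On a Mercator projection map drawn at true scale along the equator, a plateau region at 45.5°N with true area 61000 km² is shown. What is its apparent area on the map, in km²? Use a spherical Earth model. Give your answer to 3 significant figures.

124000 km²

The Mercator projection is conformal; its linear scale factor is the same in every direction and equals sec φ = 1/cos φ.
Areal scale = k² = sec²φ = 1/cos²(45.5°) = 1/0.7009² = 2.036.
Apparent area = 61000 × 2.036 ≈ 124000 km².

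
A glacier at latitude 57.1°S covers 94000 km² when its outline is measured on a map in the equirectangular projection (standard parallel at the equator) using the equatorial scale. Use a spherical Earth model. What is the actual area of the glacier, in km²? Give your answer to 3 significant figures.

Plate carrée maps x = Rλ, y = Rφ. The meridian scale is h = 1 and the parallel scale is k = 1/cos φ = sec φ.
Areal scale = h·k = 1 × sec φ; at 57.1°, h = 1.000, k = 1.841, so h·k = 1.841.
True area = apparent / (areal scale) = 94000 / 1.841 ≈ 51100 km².

51100 km²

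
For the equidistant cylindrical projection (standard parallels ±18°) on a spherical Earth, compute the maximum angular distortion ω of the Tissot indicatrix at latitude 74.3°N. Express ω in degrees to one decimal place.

The equidistant cylindrical projection with φ₀ = 18° has h = 1 (meridians true) and k = cos φ₀ / cos φ along parallels.
At 74.3°: h = 1.000, k = 3.515; principal scales a = 3.515, b = 1.000.
sin(ω/2) = (a − b)/(a + b) = 2.515/4.515 = 0.5570, so ω = 2 arcsin(0.5570) ≈ 67.7°.

67.7°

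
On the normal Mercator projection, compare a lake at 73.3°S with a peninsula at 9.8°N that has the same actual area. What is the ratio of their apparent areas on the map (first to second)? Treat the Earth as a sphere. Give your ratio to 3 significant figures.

On Mercator, area is exaggerated by sec²φ = 1/cos²φ.
At 73.3°: sec²(73.3°) = 1/0.2874² = 12.11.
At 9.8°: sec²(9.8°) = 1/0.9854² = 1.030.
Ratio = 12.11/1.030 = cos²(9.8°)/cos²(73.3°) ≈ 11.8.

11.8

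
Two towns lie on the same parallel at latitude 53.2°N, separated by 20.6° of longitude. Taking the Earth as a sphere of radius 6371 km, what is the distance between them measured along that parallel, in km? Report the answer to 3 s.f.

1370 km

Arc length along a parallel = R cos φ · Δλ (with Δλ in radians).
= 6371 × cos 53.2° × (20.6° × π/180) = 6371 × 0.5990 × 0.3595 ≈ 1370 km.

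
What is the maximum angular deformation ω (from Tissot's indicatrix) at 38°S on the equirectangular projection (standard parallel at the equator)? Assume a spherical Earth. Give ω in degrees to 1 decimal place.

13.6°

Plate carrée maps x = Rλ, y = Rφ. The meridian scale is h = 1 and the parallel scale is k = 1/cos φ = sec φ.
At 38°: h = 1.000, k = 1.269; principal scales a = 1.269, b = 1.000.
sin(ω/2) = (a − b)/(a + b) = 0.2690/2.269 = 0.1186, so ω = 2 arcsin(0.1186) ≈ 13.6°.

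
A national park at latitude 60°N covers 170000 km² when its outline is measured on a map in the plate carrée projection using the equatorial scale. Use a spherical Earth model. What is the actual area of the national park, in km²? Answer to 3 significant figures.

85000 km²

Plate carrée maps x = Rλ, y = Rφ. The meridian scale is h = 1 and the parallel scale is k = 1/cos φ = sec φ.
Areal scale = h·k = 1 × sec φ; at 60°, h = 1.000, k = 2.000, so h·k = 2.000.
True area = apparent / (areal scale) = 170000 / 2.000 ≈ 85000 km².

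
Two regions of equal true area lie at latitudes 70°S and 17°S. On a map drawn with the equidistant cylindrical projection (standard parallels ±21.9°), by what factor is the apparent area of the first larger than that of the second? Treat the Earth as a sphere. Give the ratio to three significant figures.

2.80

With standard parallel φ₀ = 21.9°, the equirectangular projection gives x = Rλ cos φ₀, y = Rφ, so h = 1 and k = cos 21.9° / cos φ.
Areal scale at 70°: h·k = 1.000 × 2.713 = 2.713.
Areal scale at 17°: h·k = 1.000 × 0.9702 = 0.9702.
Ratio = 2.713/0.9702 ≈ 2.80.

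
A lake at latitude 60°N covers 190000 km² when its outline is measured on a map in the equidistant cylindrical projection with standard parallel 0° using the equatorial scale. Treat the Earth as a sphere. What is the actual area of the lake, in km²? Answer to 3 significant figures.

95000 km²

For the equirectangular projection with φ₀ = 0 (plate carrée), h = 1 along meridians and k = sec φ along parallels.
Areal scale = h·k = 1 × sec φ; at 60°, h = 1.000, k = 2.000, so h·k = 2.000.
True area = apparent / (areal scale) = 190000 / 2.000 ≈ 95000 km².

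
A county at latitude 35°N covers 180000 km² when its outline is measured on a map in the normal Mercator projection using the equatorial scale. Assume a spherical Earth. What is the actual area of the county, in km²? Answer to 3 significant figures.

121000 km²

For Mercator, h = k = sec φ (a conformal cylindrical projection has a single point scale, 1/cos φ).
Areal scale = k² = sec²φ = 1/cos²(35°) = 1/0.8192² = 1.490.
True area = apparent / (areal scale) = 180000 / 1.490 ≈ 121000 km².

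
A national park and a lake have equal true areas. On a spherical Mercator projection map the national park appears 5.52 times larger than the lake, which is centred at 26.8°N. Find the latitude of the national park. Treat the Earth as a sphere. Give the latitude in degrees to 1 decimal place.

For equal true areas on Mercator, apparent areas scale as sec²φ, so the ratio is cos²φ₂ / cos²φ₁.
cos²φ₂ / cos²φ₁ = 5.52  ⇒  cos φ₁ = cos 26.8° / √5.52 = 0.8926/2.349 = 0.3799.
φ₁ = arccos(0.3799) ≈ 67.7°.

67.7°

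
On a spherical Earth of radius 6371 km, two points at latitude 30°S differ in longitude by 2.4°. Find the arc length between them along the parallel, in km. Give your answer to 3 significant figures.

231 km

Arc length along a parallel = R cos φ · Δλ (with Δλ in radians).
= 6371 × cos 30° × (2.4° × π/180) = 6371 × 0.8660 × 0.04189 ≈ 231 km.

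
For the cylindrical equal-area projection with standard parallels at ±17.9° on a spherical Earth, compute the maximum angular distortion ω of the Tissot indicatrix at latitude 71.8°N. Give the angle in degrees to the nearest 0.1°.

Cylindrical equal-area (φ₀ = 17.9°): h = cos φ / cos 17.9° along meridians, k = cos 17.9° / cos φ along parallels; h·k = 1.
At 71.8°: h = 0.3282, k = 3.047; principal scales a = 3.047, b = 0.3282.
sin(ω/2) = (a − b)/(a + b) = 2.718/3.375 = 0.8055, so ω = 2 arcsin(0.8055) ≈ 107.3°.

107.3°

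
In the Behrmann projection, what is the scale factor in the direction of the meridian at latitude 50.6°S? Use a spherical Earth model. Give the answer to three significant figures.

0.733

The Behrmann projection is cylindrical equal-area with φ₀ = 30°. For cylindrical equal-area with standard parallel φ₀, h = cos φ / cos φ₀ and k = cos φ₀ / cos φ, so h·k = 1.
h = cos 50.6° / cos 30° = 0.6347/0.8660 = 0.7329.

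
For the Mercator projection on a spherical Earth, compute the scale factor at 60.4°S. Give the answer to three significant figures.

Mercator is conformal, so the point scale is isotropic: h = k = sec φ = 1/cos φ.
k = 1/cos 60.4° = 1/0.4939 = 2.025.

2.02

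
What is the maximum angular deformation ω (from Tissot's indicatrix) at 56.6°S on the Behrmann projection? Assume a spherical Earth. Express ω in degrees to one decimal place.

50.2°

Behrmann is a cylindrical equal-area projection with standard parallels at ±30°. Cylindrical equal-area (φ₀ = 30°): h = cos φ / cos 30° along meridians, k = cos 30° / cos φ along parallels; h·k = 1.
At 56.6°: h = 0.6356, k = 1.573; principal scales a = 1.573, b = 0.6356.
sin(ω/2) = (a − b)/(a + b) = 0.9376/2.209 = 0.4245, so ω = 2 arcsin(0.4245) ≈ 50.2°.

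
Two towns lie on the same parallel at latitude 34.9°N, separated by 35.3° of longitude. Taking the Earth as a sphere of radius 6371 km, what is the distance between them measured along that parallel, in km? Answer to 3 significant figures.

Arc length along a parallel = R cos φ · Δλ (with Δλ in radians).
= 6371 × cos 34.9° × (35.3° × π/180) = 6371 × 0.8202 × 0.6161 ≈ 3220 km.

3220 km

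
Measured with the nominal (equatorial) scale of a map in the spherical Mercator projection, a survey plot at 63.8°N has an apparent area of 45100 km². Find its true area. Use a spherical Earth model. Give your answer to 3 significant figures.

8790 km²

Mercator is conformal, so the point scale is isotropic: h = k = sec φ = 1/cos φ.
Areal scale = k² = sec²φ = 1/cos²(63.8°) = 1/0.4415² = 5.130.
True area = apparent / (areal scale) = 45100 / 5.130 ≈ 8790 km².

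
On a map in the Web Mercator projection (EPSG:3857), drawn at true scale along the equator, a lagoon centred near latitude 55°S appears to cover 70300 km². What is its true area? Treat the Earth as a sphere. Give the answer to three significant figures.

23100 km²

The Mercator projection is conformal; its linear scale factor is the same in every direction and equals sec φ = 1/cos φ.
Areal scale = k² = sec²φ = 1/cos²(55°) = 1/0.5736² = 3.040.
True area = apparent / (areal scale) = 70300 / 3.040 ≈ 23100 km².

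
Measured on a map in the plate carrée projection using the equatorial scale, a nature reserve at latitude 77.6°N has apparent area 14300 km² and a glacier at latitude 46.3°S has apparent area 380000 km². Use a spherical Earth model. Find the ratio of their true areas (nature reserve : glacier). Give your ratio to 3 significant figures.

On the plate carrée, areal scale = h·k = 1 × sec φ, so true area = apparent × cos φ.
True area of nature reserve: 14300 × cos(77.6°) = 14300 × 0.2147 = 3071 km².
True area of glacier: 380000 × cos(46.3°) = 380000 × 0.6909 = 262500 km².
Ratio = 3071 / 262500 ≈ 0.0117.

0.0117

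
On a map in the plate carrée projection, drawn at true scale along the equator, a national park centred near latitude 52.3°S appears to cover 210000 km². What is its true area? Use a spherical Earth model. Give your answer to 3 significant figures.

In the plate carrée (x = Rλ, y = Rφ), meridians are true-scale (h = 1) and parallels are stretched by k = sec φ.
Areal scale = h·k = 1 × sec φ; at 52.3°, h = 1.000, k = 1.635, so h·k = 1.635.
True area = apparent / (areal scale) = 210000 / 1.635 ≈ 128000 km².

128000 km²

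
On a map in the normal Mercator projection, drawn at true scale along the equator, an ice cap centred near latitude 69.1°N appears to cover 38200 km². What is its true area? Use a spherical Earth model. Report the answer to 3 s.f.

4860 km²

The Mercator projection is conformal; its linear scale factor is the same in every direction and equals sec φ = 1/cos φ.
Areal scale = k² = sec²φ = 1/cos²(69.1°) = 1/0.3567² = 7.858.
True area = apparent / (areal scale) = 38200 / 7.858 ≈ 4860 km².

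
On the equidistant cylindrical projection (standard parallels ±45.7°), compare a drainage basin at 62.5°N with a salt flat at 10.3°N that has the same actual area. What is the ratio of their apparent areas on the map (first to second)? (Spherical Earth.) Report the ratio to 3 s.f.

2.13

With standard parallel φ₀ = 45.7°, the equirectangular projection gives x = Rλ cos φ₀, y = Rφ, so h = 1 and k = cos 45.7° / cos φ.
Areal scale at 62.5°: h·k = 1.000 × 1.513 = 1.513.
Areal scale at 10.3°: h·k = 1.000 × 0.7099 = 0.7099.
Ratio = 1.513/0.7099 ≈ 2.13.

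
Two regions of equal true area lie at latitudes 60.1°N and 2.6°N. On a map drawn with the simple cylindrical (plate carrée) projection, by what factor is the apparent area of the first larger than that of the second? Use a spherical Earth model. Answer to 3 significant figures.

Plate carrée maps x = Rλ, y = Rφ. The meridian scale is h = 1 and the parallel scale is k = 1/cos φ = sec φ.
Areal scale at 60.1°: h·k = 1.000 × 2.006 = 2.006.
Areal scale at 2.6°: h·k = 1.000 × 1.001 = 1.001.
Ratio = 2.006/1.001 ≈ 2.00.

2.00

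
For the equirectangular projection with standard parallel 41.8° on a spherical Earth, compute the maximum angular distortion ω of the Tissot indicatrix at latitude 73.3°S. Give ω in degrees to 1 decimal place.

In the equirectangular projection with standard parallel φ₀ = 41.8° (x = Rλ cos φ₀, y = Rφ), meridians are true-scale (h = 1) and the parallel scale is k = cos φ₀ / cos φ.
At 73.3°: h = 1.000, k = 2.594; principal scales a = 2.594, b = 1.000.
sin(ω/2) = (a − b)/(a + b) = 1.594/3.594 = 0.4436, so ω = 2 arcsin(0.4436) ≈ 52.7°.

52.7°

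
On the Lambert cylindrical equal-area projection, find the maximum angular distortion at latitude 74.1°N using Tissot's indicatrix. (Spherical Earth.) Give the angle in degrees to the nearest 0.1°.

118.7°

The Lambert cylindrical equal-area projection is the cylindrical equal-area projection with its standard parallel at the equator (φ₀ = 0). For cylindrical equal-area with standard parallel φ₀, h = cos φ / cos φ₀ and k = cos φ₀ / cos φ, so h·k = 1.
At 74.1°: h = 0.2740, k = 3.650; principal scales a = 3.650, b = 0.2740.
sin(ω/2) = (a − b)/(a + b) = 3.376/3.924 = 0.8604, so ω = 2 arcsin(0.8604) ≈ 118.7°.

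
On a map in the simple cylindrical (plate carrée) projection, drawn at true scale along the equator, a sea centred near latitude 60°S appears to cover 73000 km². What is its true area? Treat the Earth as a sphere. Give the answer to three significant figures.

36500 km²

For the equirectangular projection with φ₀ = 0 (plate carrée), h = 1 along meridians and k = sec φ along parallels.
Areal scale = h·k = 1 × sec φ; at 60°, h = 1.000, k = 2.000, so h·k = 2.000.
True area = apparent / (areal scale) = 73000 / 2.000 ≈ 36500 km².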